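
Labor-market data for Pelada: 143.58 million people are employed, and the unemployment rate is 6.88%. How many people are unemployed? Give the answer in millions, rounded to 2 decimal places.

About 10.61 million are unemployed.

Let U be the number unemployed. The labor force is E + U, and U/(E+U) = 0.0688.
So U = 0.0688 × 143.58 / (1 − 0.0688) = 9.8783 / 0.9312 ≈ 10.61 million.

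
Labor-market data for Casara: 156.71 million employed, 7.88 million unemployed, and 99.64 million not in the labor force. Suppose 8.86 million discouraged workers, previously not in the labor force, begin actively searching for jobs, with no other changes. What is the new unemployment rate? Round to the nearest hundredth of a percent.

Initially, labor force = 156.71 + 7.88 = 164.59 million, so u = 7.88/164.59 = 4.79%.
After the change, unemployed and labor force both rise by 8.86 → E = 156.71, U = 16.74, labor force = 173.45 million.
New unemployment rate = 16.74 / 173.45 = 9.65%.

New unemployment rate ≈ 9.65%.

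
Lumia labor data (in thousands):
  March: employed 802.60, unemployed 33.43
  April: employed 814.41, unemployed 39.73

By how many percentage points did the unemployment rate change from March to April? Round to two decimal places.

The unemployment rate changed by +0.65 percentage points.

March: labor force = 802.60 + 33.43 = 836.03; u = 33.43/836.03 = 4.00%.
April: labor force = 814.41 + 39.73 = 854.14; u = 39.73/854.14 = 4.65%.
Change = 4.65% − 4.00% = +0.65 pp.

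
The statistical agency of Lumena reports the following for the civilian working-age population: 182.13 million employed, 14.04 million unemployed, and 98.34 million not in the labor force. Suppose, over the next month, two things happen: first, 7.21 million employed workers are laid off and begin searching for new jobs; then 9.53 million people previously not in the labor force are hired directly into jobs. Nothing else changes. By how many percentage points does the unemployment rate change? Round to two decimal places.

Initially, labor force = 182.13 + 14.04 = 196.17 million, so u = 14.04/196.17 = 7.16%.
After the first change, employed falls and unemployed rises by 7.21; labor force unchanged → E = 174.92, U = 21.25, labor force = 196.17 million.
After the second change, employed and labor force both rise by 9.53; unemployed unchanged → E = 184.45, U = 21.25, labor force = 205.70 million.
New unemployment rate = 21.25 / 205.70 = 10.33%.
Change = 10.33% − 7.16% = +3.17 percentage points.

The unemployment rate changes by +3.17 percentage points.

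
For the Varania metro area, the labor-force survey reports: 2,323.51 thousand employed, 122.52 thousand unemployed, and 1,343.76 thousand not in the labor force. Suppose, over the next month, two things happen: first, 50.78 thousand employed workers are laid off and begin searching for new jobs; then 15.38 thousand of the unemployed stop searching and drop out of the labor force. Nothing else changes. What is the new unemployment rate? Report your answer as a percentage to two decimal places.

New unemployment rate ≈ 6.50%.

Initially, labor force = 2,323.51 + 122.52 = 2,446.03 thousand, so u = 122.52/2,446.03 = 5.01%.
After the first change, employed falls and unemployed rises by 50.78; labor force unchanged → E = 2,272.73, U = 173.30, labor force = 2,446.03 thousand.
After the second change, unemployed and labor force both fall by 15.38 → E = 2,272.73, U = 157.92, labor force = 2,430.65 thousand.
New unemployment rate = 157.92 / 2,430.65 = 6.50%.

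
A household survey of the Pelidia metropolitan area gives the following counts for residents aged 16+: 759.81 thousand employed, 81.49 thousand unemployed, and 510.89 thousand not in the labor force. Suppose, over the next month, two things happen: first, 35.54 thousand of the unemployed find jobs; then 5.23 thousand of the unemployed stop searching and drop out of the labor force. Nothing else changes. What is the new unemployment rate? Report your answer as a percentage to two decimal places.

New unemployment rate ≈ 4.87%.

Initially, labor force = 759.81 + 81.49 = 841.30 thousand, so u = 81.49/841.30 = 9.69%.
After the first change, unemployed falls and employed rises by 35.54; labor force unchanged → E = 795.35, U = 45.95, labor force = 841.30 thousand.
After the second change, unemployed and labor force both fall by 5.23 → E = 795.35, U = 40.72, labor force = 836.07 thousand.
New unemployment rate = 40.72 / 836.07 = 4.87%.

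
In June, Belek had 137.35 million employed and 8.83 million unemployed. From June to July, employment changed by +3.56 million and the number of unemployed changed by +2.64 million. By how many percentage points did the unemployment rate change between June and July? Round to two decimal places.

June: labor force = 137.35 + 8.83 = 146.18; u = 8.83/146.18 = 6.04%.
July: labor force = 140.91 + 11.47 = 152.38; u = 11.47/152.38 = 7.53%.
Change = 7.53% − 6.04% = +1.49 pp.

The unemployment rate changed by +1.49 percentage points.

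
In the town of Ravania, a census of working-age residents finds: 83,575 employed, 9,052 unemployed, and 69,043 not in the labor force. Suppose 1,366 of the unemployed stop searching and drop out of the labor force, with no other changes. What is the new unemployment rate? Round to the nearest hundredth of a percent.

Initially, labor force = 83,575 + 9,052 = 92,627, so u = 9,052/92,627 = 9.77%.
After the change, unemployed and labor force both fall by 1,366 → E = 83,575, U = 7,686, labor force = 91,261.
New unemployment rate = 7,686 / 91,261 = 8.42%.

New unemployment rate ≈ 8.42%.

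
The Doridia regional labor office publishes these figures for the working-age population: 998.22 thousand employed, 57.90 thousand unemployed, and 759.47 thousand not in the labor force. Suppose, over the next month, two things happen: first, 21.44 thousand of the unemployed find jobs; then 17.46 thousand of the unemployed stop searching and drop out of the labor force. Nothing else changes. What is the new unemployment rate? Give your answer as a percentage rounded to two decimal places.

Initially, labor force = 998.22 + 57.90 = 1,056.12 thousand, so u = 57.90/1,056.12 = 5.48%.
After the first change, unemployed falls and employed rises by 21.44; labor force unchanged → E = 1,019.66, U = 36.46, labor force = 1,056.12 thousand.
After the second change, unemployed and labor force both fall by 17.46 → E = 1,019.66, U = 19.00, labor force = 1,038.66 thousand.
New unemployment rate = 19.00 / 1,038.66 = 1.83%.

New unemployment rate ≈ 1.83%.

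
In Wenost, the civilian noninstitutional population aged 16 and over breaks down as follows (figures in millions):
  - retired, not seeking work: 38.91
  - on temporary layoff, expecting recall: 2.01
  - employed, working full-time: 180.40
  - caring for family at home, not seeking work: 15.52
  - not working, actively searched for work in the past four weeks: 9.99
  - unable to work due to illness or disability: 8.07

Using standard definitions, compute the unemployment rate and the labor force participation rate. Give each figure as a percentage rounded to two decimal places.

Unemployment rate ≈ 6.24%; labor force participation rate ≈ 75.48%.

Employed = 180.40 million.
Unemployed = 2.01 + 9.99 = 12.00 million (jobless and actively searching, or on temporary layoff).
Labor force = 180.40 + 12.00 = 192.40 million.
Not in labor force = 38.91 + 15.52 + 8.07 = 62.50 million (those not working and not actively searching are outside the labor force).
Civilian working-age population = 192.40 + 62.50 = 254.90 million.
Unemployment rate = 12.00 / 192.40 = 6.24%.
Labor force participation rate = 192.40 / 254.90 = 75.48%.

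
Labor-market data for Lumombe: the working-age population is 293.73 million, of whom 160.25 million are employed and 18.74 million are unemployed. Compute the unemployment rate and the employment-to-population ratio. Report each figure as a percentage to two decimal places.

Unemployment rate ≈ 10.47%; employment-population ratio ≈ 54.56%.

Labor force = employed + unemployed = 160.25 + 18.74 = 178.99 million.
Unemployment rate = 18.74 / 178.99 = 10.47%.
Employment-population ratio = 160.25 / 293.73 = 54.56%.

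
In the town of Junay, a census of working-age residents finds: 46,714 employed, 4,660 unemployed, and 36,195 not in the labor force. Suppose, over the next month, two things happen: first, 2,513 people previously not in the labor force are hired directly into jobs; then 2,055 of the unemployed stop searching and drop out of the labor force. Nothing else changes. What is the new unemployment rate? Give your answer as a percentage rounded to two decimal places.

New unemployment rate ≈ 5.03%.

Initially, labor force = 46,714 + 4,660 = 51,374, so u = 4,660/51,374 = 9.07%.
After the first change, employed and labor force both rise by 2,513; unemployed unchanged → E = 49,227, U = 4,660, labor force = 53,887.
After the second change, unemployed and labor force both fall by 2,055 → E = 49,227, U = 2,605, labor force = 51,832.
New unemployment rate = 2,605 / 51,832 = 5.03%.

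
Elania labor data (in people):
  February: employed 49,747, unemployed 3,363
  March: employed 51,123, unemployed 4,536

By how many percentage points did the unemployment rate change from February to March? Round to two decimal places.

The unemployment rate changed by +1.82 percentage points.

February: labor force = 49,747 + 3,363 = 53,110; u = 3,363/53,110 = 6.33%.
March: labor force = 51,123 + 4,536 = 55,659; u = 4,536/55,659 = 8.15%.
Change = 8.15% − 6.33% = +1.82 pp.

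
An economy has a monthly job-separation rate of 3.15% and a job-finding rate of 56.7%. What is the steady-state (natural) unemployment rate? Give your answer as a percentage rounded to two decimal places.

Steady-state unemployment rate ≈ 5.26%.

At steady state the flows balance: s·E = f·U, so U/(E+U) = s/(s+f).
u* = 3.15 / (3.15 + 56.7) = 3.15 / 59.85 = 5.26%.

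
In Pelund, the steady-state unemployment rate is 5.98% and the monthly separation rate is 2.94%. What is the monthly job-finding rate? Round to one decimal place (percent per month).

From u* = s/(s+f): f = s·(1−u)/u.
f = 2.94 × (1 − 0.0598) / 0.0598 = 2.7642 / 0.0598 ≈ 46.2% per month.

Job-finding rate ≈ 46.2% per month.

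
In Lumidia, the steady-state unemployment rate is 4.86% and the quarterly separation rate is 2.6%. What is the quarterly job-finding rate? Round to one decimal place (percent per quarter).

From u* = s/(s+f): f = s·(1−u)/u.
f = 2.6 × (1 − 0.0486) / 0.0486 = 2.4736 / 0.0486 ≈ 50.9% per quarter.

Job-finding rate ≈ 50.9% per quarter.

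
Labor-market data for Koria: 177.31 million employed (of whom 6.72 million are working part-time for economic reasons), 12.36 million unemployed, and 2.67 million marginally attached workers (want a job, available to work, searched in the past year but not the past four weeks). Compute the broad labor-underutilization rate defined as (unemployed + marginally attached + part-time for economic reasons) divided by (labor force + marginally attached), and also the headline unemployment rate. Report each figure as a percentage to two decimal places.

Labor force = 177.31 + 12.36 = 189.67 million.
Numerator = 12.36 + 2.67 + 6.72 = 21.75 million.
Denominator = 189.67 + 2.67 = 192.34 million.
Broad rate = 21.75 / 192.34 = 11.31%.
Headline unemployment rate = 12.36 / 189.67 = 6.52%.

Broad underutilization rate ≈ 11.31%; headline unemployment rate ≈ 6.52%.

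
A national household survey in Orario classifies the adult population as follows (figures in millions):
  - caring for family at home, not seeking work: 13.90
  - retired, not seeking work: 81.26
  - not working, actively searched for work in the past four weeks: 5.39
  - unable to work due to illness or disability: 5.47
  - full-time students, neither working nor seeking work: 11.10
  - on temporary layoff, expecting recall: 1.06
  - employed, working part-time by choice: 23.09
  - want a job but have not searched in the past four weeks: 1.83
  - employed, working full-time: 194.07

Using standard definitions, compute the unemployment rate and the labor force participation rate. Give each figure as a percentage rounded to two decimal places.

Unemployment rate ≈ 2.88%; labor force participation rate ≈ 66.32%.

Employed = 23.09 + 194.07 = 217.16 million.
Unemployed = 5.39 + 1.06 = 6.45 million (jobless and actively searching, or on temporary layoff).
Labor force = 217.16 + 6.45 = 223.61 million.
Not in labor force = 13.90 + 81.26 + 5.47 + 11.10 + 1.83 = 113.56 million (those not working and not actively searching are outside the labor force — including those who want a job but have given up searching).
Civilian working-age population = 223.61 + 113.56 = 337.17 million.
Unemployment rate = 6.45 / 223.61 = 2.88%.
Labor force participation rate = 223.61 / 337.17 = 66.32%.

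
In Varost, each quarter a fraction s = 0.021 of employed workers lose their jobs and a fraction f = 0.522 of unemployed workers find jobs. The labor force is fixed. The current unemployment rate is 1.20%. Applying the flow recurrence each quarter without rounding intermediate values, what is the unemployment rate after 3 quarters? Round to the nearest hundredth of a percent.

With a fixed labor force, u_{t+1} = u_t + s·(1−u_t) − f·u_t = u_t·(1−s−f) + s.
Here 1−s−f = 0.457 and s = 0.021.
u_1 = 0.012000 × 0.457 + 0.021 = 0.026484.
u_2 = 0.026484 × 0.457 + 0.021 = 0.033103.
u_3 = 0.033103 × 0.457 + 0.021 = 0.036128.

Unemployment rate after three quarters ≈ 3.61%.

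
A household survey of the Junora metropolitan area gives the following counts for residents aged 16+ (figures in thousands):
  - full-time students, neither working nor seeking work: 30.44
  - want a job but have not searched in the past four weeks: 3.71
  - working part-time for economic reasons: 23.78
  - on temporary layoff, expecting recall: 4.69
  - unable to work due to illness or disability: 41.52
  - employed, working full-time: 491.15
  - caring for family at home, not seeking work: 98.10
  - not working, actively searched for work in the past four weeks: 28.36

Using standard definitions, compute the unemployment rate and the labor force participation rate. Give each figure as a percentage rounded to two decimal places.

Unemployment rate ≈ 6.03%; labor force participation rate ≈ 75.92%.

Employed = 23.78 + 491.15 = 514.93 thousand (anyone who worked, including part-time for economic reasons, counts as employed).
Unemployed = 4.69 + 28.36 = 33.05 thousand (jobless and actively searching, or on temporary layoff).
Labor force = 514.93 + 33.05 = 547.98 thousand.
Not in labor force = 30.44 + 3.71 + 41.52 + 98.10 = 173.77 thousand (those not working and not actively searching are outside the labor force — including those who want a job but have given up searching).
Civilian working-age population = 547.98 + 173.77 = 721.75 thousand.
Unemployment rate = 33.05 / 547.98 = 6.03%.
Labor force participation rate = 547.98 / 721.75 = 75.92%.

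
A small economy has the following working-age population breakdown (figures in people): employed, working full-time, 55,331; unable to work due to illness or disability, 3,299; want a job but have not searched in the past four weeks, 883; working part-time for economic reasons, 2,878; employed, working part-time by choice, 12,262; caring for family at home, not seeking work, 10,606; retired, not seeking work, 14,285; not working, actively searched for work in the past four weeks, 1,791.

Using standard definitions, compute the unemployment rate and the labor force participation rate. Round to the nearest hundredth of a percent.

Employed = 55,331 + 2,878 + 12,262 = 70,471 (anyone who worked, including part-time for economic reasons, counts as employed).
Unemployed = 1,791.
Labor force = 70,471 + 1,791 = 72,262.
Not in labor force = 3,299 + 883 + 10,606 + 14,285 = 29,073 (those not working and not actively searching are outside the labor force — including those who want a job but have given up searching).
Civilian working-age population = 72,262 + 29,073 = 101,335.
Unemployment rate = 1,791 / 72,262 = 2.48%.
Labor force participation rate = 72,262 / 101,335 = 71.31%.

Unemployment rate ≈ 2.48%; labor force participation rate ≈ 71.31%.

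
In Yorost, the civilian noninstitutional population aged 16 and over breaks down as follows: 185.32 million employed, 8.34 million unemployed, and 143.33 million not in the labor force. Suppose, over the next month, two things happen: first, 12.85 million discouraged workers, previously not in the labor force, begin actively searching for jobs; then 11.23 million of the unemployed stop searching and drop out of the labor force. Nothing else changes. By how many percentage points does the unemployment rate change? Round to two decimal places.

The unemployment rate changes by +0.79 percentage points.

Initially, labor force = 185.32 + 8.34 = 193.66 million, so u = 8.34/193.66 = 4.31%.
After the first change, unemployed and labor force both rise by 12.85 → E = 185.32, U = 21.19, labor force = 206.51 million.
After the second change, unemployed and labor force both fall by 11.23 → E = 185.32, U = 9.96, labor force = 195.28 million.
New unemployment rate = 9.96 / 195.28 = 5.10%.
Change = 5.10% − 4.31% = +0.79 percentage points.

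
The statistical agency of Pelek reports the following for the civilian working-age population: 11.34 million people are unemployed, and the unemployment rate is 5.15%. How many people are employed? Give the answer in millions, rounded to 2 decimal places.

About 208.85 million are employed.

Labor force = U / u = 11.34 / 0.0515 ≈ 220.19 million.
Employed = labor force − unemployed = 220.19 − 11.34 = 208.85 million.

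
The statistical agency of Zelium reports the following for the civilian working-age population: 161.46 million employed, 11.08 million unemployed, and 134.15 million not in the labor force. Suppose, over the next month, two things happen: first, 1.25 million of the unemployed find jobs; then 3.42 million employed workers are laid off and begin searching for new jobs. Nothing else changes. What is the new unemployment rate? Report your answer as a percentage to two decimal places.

New unemployment rate ≈ 7.68%.

Initially, labor force = 161.46 + 11.08 = 172.54 million, so u = 11.08/172.54 = 6.42%.
After the first change, unemployed falls and employed rises by 1.25; labor force unchanged → E = 162.71, U = 9.83, labor force = 172.54 million.
After the second change, employed falls and unemployed rises by 3.42; labor force unchanged → E = 159.29, U = 13.25, labor force = 172.54 million.
New unemployment rate = 13.25 / 172.54 = 7.68%.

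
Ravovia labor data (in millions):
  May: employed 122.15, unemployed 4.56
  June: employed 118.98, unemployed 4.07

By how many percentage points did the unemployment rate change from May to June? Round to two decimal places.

The unemployment rate changed by −0.29 percentage points.

May: labor force = 122.15 + 4.56 = 126.71; u = 4.56/126.71 = 3.60%.
June: labor force = 118.98 + 4.07 = 123.05; u = 4.07/123.05 = 3.31%.
Change = 3.31% − 3.60% = −0.29 pp.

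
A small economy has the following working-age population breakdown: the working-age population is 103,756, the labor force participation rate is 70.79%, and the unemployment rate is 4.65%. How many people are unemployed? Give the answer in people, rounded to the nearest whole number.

About 3,415 are unemployed.

Labor force = 0.7079 × 103,756 = 73,449.
Unemployed = 0.0465 × 73,449 ≈ 3,415.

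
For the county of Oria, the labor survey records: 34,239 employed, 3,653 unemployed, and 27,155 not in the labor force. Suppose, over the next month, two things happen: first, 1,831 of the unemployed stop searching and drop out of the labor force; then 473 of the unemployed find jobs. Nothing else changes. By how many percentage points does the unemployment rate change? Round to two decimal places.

The unemployment rate changes by −5.90 percentage points.

Initially, labor force = 34,239 + 3,653 = 37,892, so u = 3,653/37,892 = 9.64%.
After the first change, unemployed and labor force both fall by 1,831 → E = 34,239, U = 1,822, labor force = 36,061.
After the second change, unemployed falls and employed rises by 473; labor force unchanged → E = 34,712, U = 1,349, labor force = 36,061.
New unemployment rate = 1,349 / 36,061 = 3.74%.
Change = 3.74% − 9.64% = −5.90 percentage points.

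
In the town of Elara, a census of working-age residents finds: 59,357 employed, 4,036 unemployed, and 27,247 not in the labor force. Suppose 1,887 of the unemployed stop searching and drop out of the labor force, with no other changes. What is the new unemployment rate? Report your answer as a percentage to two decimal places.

Initially, labor force = 59,357 + 4,036 = 63,393, so u = 4,036/63,393 = 6.37%.
After the change, unemployed and labor force both fall by 1,887 → E = 59,357, U = 2,149, labor force = 61,506.
New unemployment rate = 2,149 / 61,506 = 3.49%.

New unemployment rate ≈ 3.49%.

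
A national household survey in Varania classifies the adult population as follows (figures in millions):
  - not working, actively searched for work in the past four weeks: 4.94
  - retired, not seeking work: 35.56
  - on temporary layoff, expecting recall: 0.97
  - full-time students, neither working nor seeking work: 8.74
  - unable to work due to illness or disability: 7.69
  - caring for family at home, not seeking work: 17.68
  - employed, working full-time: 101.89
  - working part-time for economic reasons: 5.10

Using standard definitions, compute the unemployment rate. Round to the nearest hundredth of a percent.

Unemployment rate ≈ 5.23%.

Employed = 101.89 + 5.10 = 106.99 million (anyone who worked, including part-time for economic reasons, counts as employed).
Unemployed = 4.94 + 0.97 = 5.91 million (jobless and actively searching, or on temporary layoff).
Labor force = 106.99 + 5.91 = 112.90 million.
Unemployment rate = 5.91 / 112.90 = 5.23%.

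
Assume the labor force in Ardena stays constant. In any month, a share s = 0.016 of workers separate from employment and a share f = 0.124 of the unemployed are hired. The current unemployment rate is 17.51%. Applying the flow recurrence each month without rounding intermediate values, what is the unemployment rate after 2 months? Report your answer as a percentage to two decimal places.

With a fixed labor force, u_{t+1} = u_t + s·(1−u_t) − f·u_t = u_t·(1−s−f) + s.
Here 1−s−f = 0.860 and s = 0.016.
u_1 = 0.175100 × 0.860 + 0.016 = 0.166586.
u_2 = 0.166586 × 0.860 + 0.016 = 0.159264.

Unemployment rate after two months ≈ 15.93%.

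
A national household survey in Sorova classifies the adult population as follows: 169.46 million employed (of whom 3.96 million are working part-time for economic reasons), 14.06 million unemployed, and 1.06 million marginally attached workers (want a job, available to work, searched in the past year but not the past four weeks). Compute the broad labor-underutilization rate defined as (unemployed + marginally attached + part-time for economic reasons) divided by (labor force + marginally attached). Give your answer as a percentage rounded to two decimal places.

Labor force = 169.46 + 14.06 = 183.52 million.
Numerator = 14.06 + 1.06 + 3.96 = 19.08 million.
Denominator = 183.52 + 1.06 = 184.58 million.
Broad rate = 19.08 / 184.58 = 10.34%.

Broad underutilization rate ≈ 10.34%.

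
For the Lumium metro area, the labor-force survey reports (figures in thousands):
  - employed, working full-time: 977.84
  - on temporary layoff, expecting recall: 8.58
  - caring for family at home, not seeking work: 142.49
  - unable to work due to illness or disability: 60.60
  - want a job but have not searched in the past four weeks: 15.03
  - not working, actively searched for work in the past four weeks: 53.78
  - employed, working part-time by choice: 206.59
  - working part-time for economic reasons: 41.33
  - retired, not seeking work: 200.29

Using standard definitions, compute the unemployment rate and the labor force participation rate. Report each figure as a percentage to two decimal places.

Unemployment rate ≈ 4.84%; labor force participation rate ≈ 75.48%.

Employed = 977.84 + 206.59 + 41.33 = 1,225.76 thousand (anyone who worked, including part-time for economic reasons, counts as employed).
Unemployed = 8.58 + 53.78 = 62.36 thousand (jobless and actively searching, or on temporary layoff).
Labor force = 1,225.76 + 62.36 = 1,288.12 thousand.
Not in labor force = 142.49 + 60.60 + 15.03 + 200.29 = 418.41 thousand (those not working and not actively searching are outside the labor force — including those who want a job but have given up searching).
Civilian working-age population = 1,288.12 + 418.41 = 1,706.53 thousand.
Unemployment rate = 62.36 / 1,288.12 = 4.84%.
Labor force participation rate = 1,288.12 / 1,706.53 = 75.48%.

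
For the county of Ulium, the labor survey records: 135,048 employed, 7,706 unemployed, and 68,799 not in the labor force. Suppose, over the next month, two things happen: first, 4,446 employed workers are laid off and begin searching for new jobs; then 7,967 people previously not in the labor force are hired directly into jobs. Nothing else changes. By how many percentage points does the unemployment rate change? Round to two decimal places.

The unemployment rate changes by +2.66 percentage points.

Initially, labor force = 135,048 + 7,706 = 142,754, so u = 7,706/142,754 = 5.40%.
After the first change, employed falls and unemployed rises by 4,446; labor force unchanged → E = 130,602, U = 12,152, labor force = 142,754.
After the second change, employed and labor force both rise by 7,967; unemployed unchanged → E = 138,569, U = 12,152, labor force = 150,721.
New unemployment rate = 12,152 / 150,721 = 8.06%.
Change = 8.06% − 5.40% = +2.66 percentage points.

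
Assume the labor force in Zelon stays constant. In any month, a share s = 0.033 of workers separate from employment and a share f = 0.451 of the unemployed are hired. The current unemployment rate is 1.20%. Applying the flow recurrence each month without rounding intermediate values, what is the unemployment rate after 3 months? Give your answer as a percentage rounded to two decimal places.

Unemployment rate after three months ≈ 6.05%.

With a fixed labor force, u_{t+1} = u_t + s·(1−u_t) − f·u_t = u_t·(1−s−f) + s.
Here 1−s−f = 0.516 and s = 0.033.
u_1 = 0.012000 × 0.516 + 0.033 = 0.039192.
u_2 = 0.039192 × 0.516 + 0.033 = 0.053223.
u_3 = 0.053223 × 0.516 + 0.033 = 0.060463.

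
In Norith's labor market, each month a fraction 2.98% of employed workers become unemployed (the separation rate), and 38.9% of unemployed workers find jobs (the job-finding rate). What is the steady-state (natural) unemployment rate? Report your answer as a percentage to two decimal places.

At steady state the flows balance: s·E = f·U, so U/(E+U) = s/(s+f).
u* = 2.98 / (2.98 + 38.9) = 2.98 / 41.88 = 7.12%.

Steady-state unemployment rate ≈ 7.12%.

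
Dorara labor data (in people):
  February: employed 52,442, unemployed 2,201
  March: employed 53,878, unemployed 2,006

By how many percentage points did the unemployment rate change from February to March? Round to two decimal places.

February: labor force = 52,442 + 2,201 = 54,643; u = 2,201/54,643 = 4.03%.
March: labor force = 53,878 + 2,006 = 55,884; u = 2,006/55,884 = 3.59%.
Change = 3.59% − 4.03% = −0.44 pp.

The unemployment rate changed by −0.44 percentage points.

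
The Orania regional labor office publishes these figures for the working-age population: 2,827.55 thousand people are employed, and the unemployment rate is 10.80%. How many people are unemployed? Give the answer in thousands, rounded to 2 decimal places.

Let U be the number unemployed. The labor force is E + U, and U/(E+U) = 0.1080.
So U = 0.1080 × 2,827.55 / (1 − 0.1080) = 305.3754 / 0.8920 ≈ 342.35 thousand.

About 342.35 thousand are unemployed.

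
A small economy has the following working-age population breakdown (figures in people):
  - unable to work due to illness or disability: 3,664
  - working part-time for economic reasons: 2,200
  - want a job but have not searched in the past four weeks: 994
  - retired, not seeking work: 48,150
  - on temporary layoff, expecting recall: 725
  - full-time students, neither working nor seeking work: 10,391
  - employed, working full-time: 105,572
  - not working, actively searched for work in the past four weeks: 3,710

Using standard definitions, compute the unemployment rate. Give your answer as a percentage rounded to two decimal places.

Unemployment rate ≈ 3.95%.

Employed = 2,200 + 105,572 = 107,772 (anyone who worked, including part-time for economic reasons, counts as employed).
Unemployed = 725 + 3,710 = 4,435 (jobless and actively searching, or on temporary layoff).
Labor force = 107,772 + 4,435 = 112,207.
Unemployment rate = 4,435 / 112,207 = 3.95%.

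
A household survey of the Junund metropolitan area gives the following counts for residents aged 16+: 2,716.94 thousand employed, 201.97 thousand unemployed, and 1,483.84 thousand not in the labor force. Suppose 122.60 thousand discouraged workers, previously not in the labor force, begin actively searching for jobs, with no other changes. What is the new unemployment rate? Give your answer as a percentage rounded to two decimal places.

New unemployment rate ≈ 10.67%.

Initially, labor force = 2,716.94 + 201.97 = 2,918.91 thousand, so u = 201.97/2,918.91 = 6.92%.
After the change, unemployed and labor force both rise by 122.60 → E = 2,716.94, U = 324.57, labor force = 3,041.51 thousand.
New unemployment rate = 324.57 / 3,041.51 = 10.67%.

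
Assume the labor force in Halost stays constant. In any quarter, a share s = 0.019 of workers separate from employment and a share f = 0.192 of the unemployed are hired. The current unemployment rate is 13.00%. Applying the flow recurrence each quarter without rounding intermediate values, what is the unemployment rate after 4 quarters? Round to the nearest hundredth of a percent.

With a fixed labor force, u_{t+1} = u_t + s·(1−u_t) − f·u_t = u_t·(1−s−f) + s.
Here 1−s−f = 0.789 and s = 0.019.
u_1 = 0.130000 × 0.789 + 0.019 = 0.121570.
u_2 = 0.121570 × 0.789 + 0.019 = 0.114919.
u_3 = 0.114919 × 0.789 + 0.019 = 0.109671.
u_4 = 0.109671 × 0.789 + 0.019 = 0.105530.

Unemployment rate after four quarters ≈ 10.55%.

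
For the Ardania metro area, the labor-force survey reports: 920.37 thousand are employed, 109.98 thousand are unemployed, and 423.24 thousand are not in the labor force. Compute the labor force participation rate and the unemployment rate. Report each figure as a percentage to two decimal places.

Labor force participation rate ≈ 70.88%; unemployment rate ≈ 10.67%.

Labor force = employed + unemployed = 920.37 + 109.98 = 1,030.35 thousand.
Working-age population = 1,030.35 + 423.24 = 1,453.59 thousand.
Unemployment rate = 109.98 / 1,030.35 = 10.67%.
Labor force participation rate = 1,030.35 / 1,453.59 = 70.88%.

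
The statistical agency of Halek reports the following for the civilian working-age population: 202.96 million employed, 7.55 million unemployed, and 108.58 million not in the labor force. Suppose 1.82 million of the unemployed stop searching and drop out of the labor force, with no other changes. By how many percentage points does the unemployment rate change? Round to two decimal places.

Initially, labor force = 202.96 + 7.55 = 210.51 million, so u = 7.55/210.51 = 3.59%.
After the change, unemployed and labor force both fall by 1.82 → E = 202.96, U = 5.73, labor force = 208.69 million.
New unemployment rate = 5.73 / 208.69 = 2.75%.
Change = 2.75% − 3.59% = −0.84 percentage points.

The unemployment rate changes by −0.84 percentage points.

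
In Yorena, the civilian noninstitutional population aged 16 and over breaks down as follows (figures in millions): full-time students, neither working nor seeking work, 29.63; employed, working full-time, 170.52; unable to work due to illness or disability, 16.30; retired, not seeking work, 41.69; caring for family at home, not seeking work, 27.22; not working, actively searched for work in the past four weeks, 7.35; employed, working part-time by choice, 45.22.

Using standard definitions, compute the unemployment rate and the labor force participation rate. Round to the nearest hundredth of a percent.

Employed = 170.52 + 45.22 = 215.74 million.
Unemployed = 7.35 million.
Labor force = 215.74 + 7.35 = 223.09 million.
Not in labor force = 29.63 + 16.30 + 41.69 + 27.22 = 114.84 million (those not working and not actively searching are outside the labor force).
Civilian working-age population = 223.09 + 114.84 = 337.93 million.
Unemployment rate = 7.35 / 223.09 = 3.29%.
Labor force participation rate = 223.09 / 337.93 = 66.02%.

Unemployment rate ≈ 3.29%; labor force participation rate ≈ 66.02%.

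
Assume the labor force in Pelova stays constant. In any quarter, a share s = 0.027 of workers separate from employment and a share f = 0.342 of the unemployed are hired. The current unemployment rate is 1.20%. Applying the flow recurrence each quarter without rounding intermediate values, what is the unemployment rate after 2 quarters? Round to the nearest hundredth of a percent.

With a fixed labor force, u_{t+1} = u_t + s·(1−u_t) − f·u_t = u_t·(1−s−f) + s.
Here 1−s−f = 0.631 and s = 0.027.
u_1 = 0.012000 × 0.631 + 0.027 = 0.034572.
u_2 = 0.034572 × 0.631 + 0.027 = 0.048815.

Unemployment rate after two quarters ≈ 4.88%.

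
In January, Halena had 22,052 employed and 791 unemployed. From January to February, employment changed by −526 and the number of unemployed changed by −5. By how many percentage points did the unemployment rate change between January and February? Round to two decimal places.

January: labor force = 22,052 + 791 = 22,843; u = 791/22,843 = 3.46%.
February: labor force = 21,526 + 786 = 22,312; u = 786/22,312 = 3.52%.
Change = 3.52% − 3.46% = +0.06 pp.

The unemployment rate changed by +0.06 percentage points.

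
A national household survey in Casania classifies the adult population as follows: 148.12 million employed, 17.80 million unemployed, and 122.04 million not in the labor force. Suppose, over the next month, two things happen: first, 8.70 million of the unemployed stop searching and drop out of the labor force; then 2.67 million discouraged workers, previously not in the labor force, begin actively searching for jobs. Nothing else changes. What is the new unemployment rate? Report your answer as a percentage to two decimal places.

Initially, labor force = 148.12 + 17.80 = 165.92 million, so u = 17.80/165.92 = 10.73%.
After the first change, unemployed and labor force both fall by 8.70 → E = 148.12, U = 9.10, labor force = 157.22 million.
After the second change, unemployed and labor force both rise by 2.67 → E = 148.12, U = 11.77, labor force = 159.89 million.
New unemployment rate = 11.77 / 159.89 = 7.36%.

New unemployment rate ≈ 7.36%.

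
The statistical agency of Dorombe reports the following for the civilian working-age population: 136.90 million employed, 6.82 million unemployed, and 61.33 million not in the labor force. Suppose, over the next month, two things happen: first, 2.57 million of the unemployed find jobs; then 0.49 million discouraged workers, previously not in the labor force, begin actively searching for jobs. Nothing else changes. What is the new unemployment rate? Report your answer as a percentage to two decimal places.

New unemployment rate ≈ 3.29%.

Initially, labor force = 136.90 + 6.82 = 143.72 million, so u = 6.82/143.72 = 4.75%.
After the first change, unemployed falls and employed rises by 2.57; labor force unchanged → E = 139.47, U = 4.25, labor force = 143.72 million.
After the second change, unemployed and labor force both rise by 0.49 → E = 139.47, U = 4.74, labor force = 144.21 million.
New unemployment rate = 4.74 / 144.21 = 3.29%.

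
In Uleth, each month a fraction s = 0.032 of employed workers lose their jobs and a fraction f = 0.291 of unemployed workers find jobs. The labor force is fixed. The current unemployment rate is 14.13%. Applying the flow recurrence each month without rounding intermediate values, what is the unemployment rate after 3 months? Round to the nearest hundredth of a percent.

Unemployment rate after three months ≈ 11.22%.

With a fixed labor force, u_{t+1} = u_t + s·(1−u_t) − f·u_t = u_t·(1−s−f) + s.
Here 1−s−f = 0.677 and s = 0.032.
u_1 = 0.141300 × 0.677 + 0.032 = 0.127660.
u_2 = 0.127660 × 0.677 + 0.032 = 0.118426.
u_3 = 0.118426 × 0.677 + 0.032 = 0.112174.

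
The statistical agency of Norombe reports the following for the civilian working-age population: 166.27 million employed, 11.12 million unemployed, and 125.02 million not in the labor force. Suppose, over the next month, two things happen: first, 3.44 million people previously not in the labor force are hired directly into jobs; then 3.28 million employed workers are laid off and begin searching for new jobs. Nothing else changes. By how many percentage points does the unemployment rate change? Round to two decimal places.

Initially, labor force = 166.27 + 11.12 = 177.39 million, so u = 11.12/177.39 = 6.27%.
After the first change, employed and labor force both rise by 3.44; unemployed unchanged → E = 169.71, U = 11.12, labor force = 180.83 million.
After the second change, employed falls and unemployed rises by 3.28; labor force unchanged → E = 166.43, U = 14.40, labor force = 180.83 million.
New unemployment rate = 14.40 / 180.83 = 7.96%.
Change = 7.96% − 6.27% = +1.69 percentage points.

The unemployment rate changes by +1.69 percentage points.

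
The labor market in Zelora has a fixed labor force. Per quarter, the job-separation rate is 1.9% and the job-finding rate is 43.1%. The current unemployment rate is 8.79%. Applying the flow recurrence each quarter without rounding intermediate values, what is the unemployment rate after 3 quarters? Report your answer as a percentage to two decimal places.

Unemployment rate after three quarters ≈ 4.98%.

With a fixed labor force, u_{t+1} = u_t + s·(1−u_t) − f·u_t = u_t·(1−s−f) + s.
Here 1−s−f = 0.550 and s = 0.019.
u_1 = 0.087900 × 0.550 + 0.019 = 0.067345.
u_2 = 0.067345 × 0.550 + 0.019 = 0.056040.
u_3 = 0.056040 × 0.550 + 0.019 = 0.049822.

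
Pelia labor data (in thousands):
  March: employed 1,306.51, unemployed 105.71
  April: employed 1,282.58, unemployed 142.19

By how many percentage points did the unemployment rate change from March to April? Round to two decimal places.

March: labor force = 1,306.51 + 105.71 = 1,412.22; u = 105.71/1,412.22 = 7.49%.
April: labor force = 1,282.58 + 142.19 = 1,424.77; u = 142.19/1,424.77 = 9.98%.
Change = 9.98% − 7.49% = +2.49 pp.

The unemployment rate changed by +2.49 percentage points.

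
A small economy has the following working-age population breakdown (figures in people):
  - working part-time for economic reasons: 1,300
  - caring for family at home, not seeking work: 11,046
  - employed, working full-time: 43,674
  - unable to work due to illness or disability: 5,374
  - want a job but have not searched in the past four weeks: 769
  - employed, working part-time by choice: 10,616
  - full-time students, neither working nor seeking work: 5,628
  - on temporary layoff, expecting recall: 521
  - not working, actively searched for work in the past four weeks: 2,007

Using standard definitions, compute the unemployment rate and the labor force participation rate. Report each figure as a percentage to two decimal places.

Employed = 1,300 + 43,674 + 10,616 = 55,590 (anyone who worked, including part-time for economic reasons, counts as employed).
Unemployed = 521 + 2,007 = 2,528 (jobless and actively searching, or on temporary layoff).
Labor force = 55,590 + 2,528 = 58,118.
Not in labor force = 11,046 + 5,374 + 769 + 5,628 = 22,817 (those not working and not actively searching are outside the labor force — including those who want a job but have given up searching).
Civilian working-age population = 58,118 + 22,817 = 80,935.
Unemployment rate = 2,528 / 58,118 = 4.35%.
Labor force participation rate = 58,118 / 80,935 = 71.81%.

Unemployment rate ≈ 4.35%; labor force participation rate ≈ 71.81%.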